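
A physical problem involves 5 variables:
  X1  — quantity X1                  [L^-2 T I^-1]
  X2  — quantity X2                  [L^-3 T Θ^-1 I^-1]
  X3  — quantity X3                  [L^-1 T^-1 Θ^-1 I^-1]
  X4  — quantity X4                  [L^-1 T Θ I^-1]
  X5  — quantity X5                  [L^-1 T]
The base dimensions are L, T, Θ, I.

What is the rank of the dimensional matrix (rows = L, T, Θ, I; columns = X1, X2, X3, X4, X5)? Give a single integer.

3

Dimensional matrix (L×T×Θ×I by X1×X2×X3×X4×X5):
  L: [-2 -3 -1 -1 -1]
  T: [ 1  1 -1  1  1]
  Θ: [ 0 -1 -1  1  0]
  I: [-1 -1 -1 -1  0]
Echelon form has 3 nonzero rows (pivots: X1,X2,X3)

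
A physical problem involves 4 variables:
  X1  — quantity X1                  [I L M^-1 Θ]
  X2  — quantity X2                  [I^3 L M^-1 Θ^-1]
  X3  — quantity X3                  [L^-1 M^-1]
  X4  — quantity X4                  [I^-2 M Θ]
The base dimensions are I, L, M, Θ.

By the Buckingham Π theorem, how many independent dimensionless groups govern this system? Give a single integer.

1

Exponent matrix [I,L,M,Θ] × [X1,X2,X3,X4]:
  I: [ 1  3  0 -2]
  L: [ 1  1 -1  0]
  M: [-1 -1 -1  1]
  Θ: [ 1 -1  0  1]
Echelon form has 3 nonzero rows (pivots: X1,X2,X3)
4 vars − rank 3 = 1 Π group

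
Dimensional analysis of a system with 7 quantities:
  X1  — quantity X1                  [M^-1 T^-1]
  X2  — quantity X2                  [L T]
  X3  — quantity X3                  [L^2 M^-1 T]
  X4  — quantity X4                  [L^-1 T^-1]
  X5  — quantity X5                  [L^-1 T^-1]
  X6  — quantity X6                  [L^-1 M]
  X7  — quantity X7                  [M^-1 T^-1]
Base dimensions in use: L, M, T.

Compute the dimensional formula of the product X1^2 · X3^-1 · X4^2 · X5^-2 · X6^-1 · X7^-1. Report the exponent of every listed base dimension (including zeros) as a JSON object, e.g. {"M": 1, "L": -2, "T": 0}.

Write exponents as rows L,M,T / cols X1,X2,X3,X4,X5,X6,X7:
  L: [ 0  1  2 -1 -1 -1  0]
  M: [-1  0 -1  0  0  1 -1]
  T: [-1  1  1 -1 -1  0 -1]
  [L]: (2)·0+(-1)·2+(2)·-1+(-2)·-1+(-1)·-1+(-1)·0 = -1
  [M]: (2)·-1+(-1)·-1+(2)·0+(-2)·0+(-1)·1+(-1)·-1 = -1
  [T]: (2)·-1+(-1)·1+(2)·-1+(-2)·-1+(-1)·0+(-1)·-1 = -2
⇒ L^-1 M^-1 T^-2

{"L": -1, "M": -1, "T": -2}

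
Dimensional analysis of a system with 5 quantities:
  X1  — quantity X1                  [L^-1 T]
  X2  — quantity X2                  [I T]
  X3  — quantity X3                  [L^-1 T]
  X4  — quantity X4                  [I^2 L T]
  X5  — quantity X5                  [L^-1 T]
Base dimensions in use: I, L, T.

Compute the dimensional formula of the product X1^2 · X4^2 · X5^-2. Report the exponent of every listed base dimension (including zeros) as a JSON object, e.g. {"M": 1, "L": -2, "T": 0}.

Dimensional matrix (I×L×T by X1×X2×X3×X4×X5):
  I: [ 0  1  0  2  0]
  L: [-1  0 -1  1 -1]
  T: [ 1  1  1  1  1]
  [I]: (2)·0+(2)·2+(-2)·0 = 4
  [L]: (2)·-1+(2)·1+(-2)·-1 = 2
  [T]: (2)·1+(2)·1+(-2)·1 = 2
⇒ I^4 L^2 T^2

{"I": 4, "L": 2, "T": 2}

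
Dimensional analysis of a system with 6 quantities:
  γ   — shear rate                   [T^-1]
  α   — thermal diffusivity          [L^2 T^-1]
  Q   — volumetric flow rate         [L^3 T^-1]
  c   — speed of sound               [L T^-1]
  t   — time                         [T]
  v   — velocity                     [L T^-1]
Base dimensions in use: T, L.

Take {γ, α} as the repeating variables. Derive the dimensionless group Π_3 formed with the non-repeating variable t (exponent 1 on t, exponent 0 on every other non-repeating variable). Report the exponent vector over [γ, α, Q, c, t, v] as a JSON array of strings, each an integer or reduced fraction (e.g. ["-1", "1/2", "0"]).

Exponent matrix [T,L] × [γ,α,Q,c,t,v]:
  T: [-1 -1 -1 -1  1 -1]
  L: [ 0  2  3  1  0  1]
RREF → pivots at {γ,α} ⇒ r = 2
Pivot set = {γ,α}, free = {Q,c,t,v}
RREF:
  r0: [   1    0 -1/2  1/2   -1  1/2]
  r1: [   0    1  3/2  1/2    0  1/2]
Fix exponent of t at 1, Q at 0, c at 0, v at 0; solve each RREF row for its pivot's exponent:
  r0: exp(γ) + (-1)·1 = 0 ⇒ exp(γ) = 1
  r1: exp(α) + (0)·1 = 0 ⇒ exp(α) = 0
Π_3 = γ · t

["1", "0", "0", "0", "1", "0"]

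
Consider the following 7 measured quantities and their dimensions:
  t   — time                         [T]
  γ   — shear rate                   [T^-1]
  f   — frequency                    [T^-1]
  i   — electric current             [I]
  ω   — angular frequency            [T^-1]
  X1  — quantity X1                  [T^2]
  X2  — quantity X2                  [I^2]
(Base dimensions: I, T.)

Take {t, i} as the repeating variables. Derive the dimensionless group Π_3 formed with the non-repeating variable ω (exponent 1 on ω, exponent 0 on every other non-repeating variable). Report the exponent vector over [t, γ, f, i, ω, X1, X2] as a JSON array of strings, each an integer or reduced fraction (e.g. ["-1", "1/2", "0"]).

["1", "0", "0", "0", "1", "0", "0"]

Dimensional matrix (I×T by t×γ×f×i×ω×X1×X2):
  I: [ 0  0  0  1  0  0  2]
  T: [ 1 -1 -1  0 -1  2  0]
Echelon form has 2 nonzero rows (pivots: t,i)
Repeat: t,i; free: γ,f,ω,X1,X2
RREF:
  r0: [   1   -1   -1    0   -1    2    0]
  r1: [   0    0    0    1    0    0    2]
Fix exponent of ω at 1, γ at 0, f at 0, X1 at 0, X2 at 0; solve each RREF row for its pivot's exponent:
  r0: exp(t) + (-1)·1 = 0 ⇒ exp(t) = 1
  r1: exp(i) + (0)·1 = 0 ⇒ exp(i) = 0
Π_3 = t · ω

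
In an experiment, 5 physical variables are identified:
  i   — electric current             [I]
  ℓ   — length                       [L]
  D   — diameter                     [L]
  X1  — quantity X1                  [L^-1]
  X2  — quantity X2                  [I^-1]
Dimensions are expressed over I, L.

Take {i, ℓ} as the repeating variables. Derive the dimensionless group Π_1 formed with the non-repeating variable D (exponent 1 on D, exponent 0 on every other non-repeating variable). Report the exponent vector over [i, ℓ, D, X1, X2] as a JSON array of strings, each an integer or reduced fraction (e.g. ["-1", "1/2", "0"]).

["0", "-1", "1", "0", "0"]

Exponent matrix [I,L] × [i,ℓ,D,X1,X2]:
  I: [ 1  0  0  0 -1]
  L: [ 0  1  1 -1  0]
Row reduction gives pivot columns i,ℓ; rank = 2
Pivot set = {i,ℓ}, free = {D,X1,X2}
RREF:
  r0: [   1    0    0    0   -1]
  r1: [   0    1    1   -1    0]
Fix exponent of D at 1, X1 at 0, X2 at 0; solve each RREF row for its pivot's exponent:
  r0: exp(i) + (0)·1 = 0 ⇒ exp(i) = 0
  r1: exp(ℓ) + (1)·1 = 0 ⇒ exp(ℓ) = -1
Π_1 = ℓ^-1 · D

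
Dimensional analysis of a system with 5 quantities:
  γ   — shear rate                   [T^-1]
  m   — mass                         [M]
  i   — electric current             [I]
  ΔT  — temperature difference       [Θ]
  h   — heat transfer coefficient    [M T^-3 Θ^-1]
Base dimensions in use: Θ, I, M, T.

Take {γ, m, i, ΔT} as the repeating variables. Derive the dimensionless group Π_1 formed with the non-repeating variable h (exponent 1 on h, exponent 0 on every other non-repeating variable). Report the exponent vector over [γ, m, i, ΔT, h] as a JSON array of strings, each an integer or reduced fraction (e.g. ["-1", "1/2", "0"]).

["-3", "-1", "0", "1", "1"]

Exponent matrix [Θ,I,M,T] × [γ,m,i,ΔT,h]:
  Θ: [ 0  0  0  1 -1]
  I: [ 0  0  1  0  0]
  M: [ 0  1  0  0  1]
  T: [-1  0  0  0 -3]
Row reduction gives pivot columns γ,m,i,ΔT; rank = 4
Repeat: γ,m,i,ΔT; free: h
RREF:
  r0: [   1    0    0    0    3]
  r1: [   0    1    0    0    1]
  r2: [   0    0    1    0    0]
  r3: [   0    0    0    1   -1]
Fix exponent of h at 1; solve each RREF row for its pivot's exponent:
  r0: exp(γ) + (3)·1 = 0 ⇒ exp(γ) = -3
  r1: exp(m) + (1)·1 = 0 ⇒ exp(m) = -1
  r2: exp(i) + (0)·1 = 0 ⇒ exp(i) = 0
  r3: exp(ΔT) + (-1)·1 = 0 ⇒ exp(ΔT) = 1
Π_1 = γ^-3 · m^-1 · ΔT · h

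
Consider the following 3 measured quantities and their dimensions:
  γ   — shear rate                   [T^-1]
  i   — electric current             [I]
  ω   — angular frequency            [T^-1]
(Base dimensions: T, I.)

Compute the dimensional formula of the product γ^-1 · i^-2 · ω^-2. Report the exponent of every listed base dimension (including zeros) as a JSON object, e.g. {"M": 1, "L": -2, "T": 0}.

Exponent matrix [T,I] × [γ,i,ω]:
  T: [-1  0 -1]
  I: [ 0  1  0]
  [T]: (-1)·-1+(-2)·0+(-2)·-1 = 3
  [I]: (-1)·0+(-2)·1+(-2)·0 = -2
⇒ T^3 I^-2

{"T": 3, "I": -2}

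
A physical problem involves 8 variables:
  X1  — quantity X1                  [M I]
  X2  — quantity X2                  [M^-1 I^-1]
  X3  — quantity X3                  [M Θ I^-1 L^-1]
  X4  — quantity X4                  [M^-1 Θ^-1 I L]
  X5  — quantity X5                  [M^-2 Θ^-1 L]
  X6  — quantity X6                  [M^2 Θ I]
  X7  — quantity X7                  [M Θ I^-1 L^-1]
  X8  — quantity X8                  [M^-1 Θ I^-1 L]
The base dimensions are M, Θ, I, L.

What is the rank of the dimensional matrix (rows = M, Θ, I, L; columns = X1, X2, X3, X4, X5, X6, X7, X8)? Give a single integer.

3

Exponent matrix [M,Θ,I,L] × [X1,X2,X3,X4,X5,X6,X7,X8]:
  M: [ 1 -1  1 -1 -2  2  1 -1]
  Θ: [ 0  0  1 -1 -1  1  1  1]
  I: [ 1 -1 -1  1  0  1 -1 -1]
  L: [ 0  0 -1  1  1  0 -1  1]
Row reduction gives pivot columns X1,X3,X6; rank = 3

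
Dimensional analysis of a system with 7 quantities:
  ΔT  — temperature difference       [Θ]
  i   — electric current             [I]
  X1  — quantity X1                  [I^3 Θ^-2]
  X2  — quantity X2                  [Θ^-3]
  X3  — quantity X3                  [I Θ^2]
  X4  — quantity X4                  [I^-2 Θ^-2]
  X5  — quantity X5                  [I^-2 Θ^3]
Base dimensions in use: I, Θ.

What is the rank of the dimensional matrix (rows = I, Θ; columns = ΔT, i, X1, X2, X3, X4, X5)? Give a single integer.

2

Write exponents as rows I,Θ / cols ΔT,i,X1,X2,X3,X4,X5:
  I: [ 0  1  3  0  1 -2 -2]
  Θ: [ 1  0 -2 -3  2 -2  3]
RREF → pivots at {ΔT,i} ⇒ r = 2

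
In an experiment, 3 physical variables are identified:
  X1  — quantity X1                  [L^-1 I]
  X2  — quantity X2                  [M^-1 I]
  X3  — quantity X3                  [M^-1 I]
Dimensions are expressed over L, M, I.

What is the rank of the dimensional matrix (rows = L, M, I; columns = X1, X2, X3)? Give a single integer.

2

Dimensional matrix (L×M×I by X1×X2×X3):
  L: [-1  0  0]
  M: [ 0 -1 -1]
  I: [ 1  1  1]
Echelon form has 2 nonzero rows (pivots: X1,X2)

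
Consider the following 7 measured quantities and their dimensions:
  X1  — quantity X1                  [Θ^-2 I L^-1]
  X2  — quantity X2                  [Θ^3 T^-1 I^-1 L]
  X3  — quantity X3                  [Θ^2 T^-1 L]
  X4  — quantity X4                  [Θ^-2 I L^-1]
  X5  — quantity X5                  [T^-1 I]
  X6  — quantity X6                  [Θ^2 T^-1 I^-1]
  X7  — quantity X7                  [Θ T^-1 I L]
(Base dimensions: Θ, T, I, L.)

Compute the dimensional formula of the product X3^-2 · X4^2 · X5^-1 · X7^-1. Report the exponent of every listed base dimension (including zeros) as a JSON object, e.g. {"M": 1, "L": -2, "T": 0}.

Dimensional matrix (Θ×T×I×L by X1×X2×X3×X4×X5×X6×X7):
  Θ: [-2  3  2 -2  0  2  1]
  T: [ 0 -1 -1  0 -1 -1 -1]
  I: [ 1 -1  0  1  1 -1  1]
  L: [-1  1  1 -1  0  0  1]
  [Θ]: (-2)·2+(2)·-2+(-1)·0+(-1)·1 = -9
  [T]: (-2)·-1+(2)·0+(-1)·-1+(-1)·-1 = 4
  [I]: (-2)·0+(2)·1+(-1)·1+(-1)·1 = 0
  [L]: (-2)·1+(2)·-1+(-1)·0+(-1)·1 = -5
⇒ Θ^-9 T^4 L^-5

{"Θ": -9, "T": 4, "I": 0, "L": -5}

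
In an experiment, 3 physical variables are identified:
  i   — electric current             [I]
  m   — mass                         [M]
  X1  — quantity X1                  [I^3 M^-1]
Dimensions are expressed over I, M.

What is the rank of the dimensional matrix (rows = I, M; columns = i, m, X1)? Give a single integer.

2

Write exponents as rows I,M / cols i,m,X1:
  I: [ 1  0  3]
  M: [ 0  1 -1]
RREF → pivots at {i,m} ⇒ r = 2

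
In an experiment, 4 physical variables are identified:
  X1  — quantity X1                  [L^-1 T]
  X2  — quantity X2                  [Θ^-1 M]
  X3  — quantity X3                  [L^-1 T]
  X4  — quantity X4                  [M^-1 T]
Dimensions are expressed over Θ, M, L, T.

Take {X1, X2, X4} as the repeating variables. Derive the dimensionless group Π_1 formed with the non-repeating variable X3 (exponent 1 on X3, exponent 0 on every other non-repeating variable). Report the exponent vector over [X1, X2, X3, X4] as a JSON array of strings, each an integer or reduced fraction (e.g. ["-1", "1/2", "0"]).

Dimensional matrix (Θ×M×L×T by X1×X2×X3×X4):
  Θ: [ 0 -1  0  0]
  M: [ 0  1  0 -1]
  L: [-1  0 -1  0]
  T: [ 1  0  1  1]
Row reduction gives pivot columns X1,X2,X4; rank = 3
Repeat: X1,X2,X4; free: X3
RREF:
  r0: [   1    0    1    0]
  r1: [   0    1    0    0]
  r2: [   0    0    0    1]
  r3: [   0    0    0    0]
Fix exponent of X3 at 1; solve each RREF row for its pivot's exponent:
  r0: exp(X1) + (1)·1 = 0 ⇒ exp(X1) = -1
  r1: exp(X2) + (0)·1 = 0 ⇒ exp(X2) = 0
  r2: exp(X4) + (0)·1 = 0 ⇒ exp(X4) = 0
Π_1 = X1^-1 · X3

["-1", "0", "1", "0"]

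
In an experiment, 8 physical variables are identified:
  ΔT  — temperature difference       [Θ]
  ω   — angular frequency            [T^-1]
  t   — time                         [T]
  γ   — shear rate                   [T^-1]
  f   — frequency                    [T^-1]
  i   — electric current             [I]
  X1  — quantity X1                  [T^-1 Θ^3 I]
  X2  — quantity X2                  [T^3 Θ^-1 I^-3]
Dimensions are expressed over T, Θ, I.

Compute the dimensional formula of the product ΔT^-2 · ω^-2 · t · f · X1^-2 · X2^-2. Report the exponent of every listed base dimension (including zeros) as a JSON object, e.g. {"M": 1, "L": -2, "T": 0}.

Write exponents as rows T,Θ,I / cols ΔT,ω,t,γ,f,i,X1,X2:
  T: [ 0 -1  1 -1 -1  0 -1  3]
  Θ: [ 1  0  0  0  0  0  3 -1]
  I: [ 0  0  0  0  0  1  1 -3]
  [T]: (-2)·0+(-2)·-1+(1)·1+(1)·-1+(-2)·-1+(-2)·3 = -2
  [Θ]: (-2)·1+(-2)·0+(1)·0+(1)·0+(-2)·3+(-2)·-1 = -6
  [I]: (-2)·0+(-2)·0+(1)·0+(1)·0+(-2)·1+(-2)·-3 = 4
⇒ T^-2 Θ^-6 I^4

{"T": -2, "Θ": -6, "I": 4}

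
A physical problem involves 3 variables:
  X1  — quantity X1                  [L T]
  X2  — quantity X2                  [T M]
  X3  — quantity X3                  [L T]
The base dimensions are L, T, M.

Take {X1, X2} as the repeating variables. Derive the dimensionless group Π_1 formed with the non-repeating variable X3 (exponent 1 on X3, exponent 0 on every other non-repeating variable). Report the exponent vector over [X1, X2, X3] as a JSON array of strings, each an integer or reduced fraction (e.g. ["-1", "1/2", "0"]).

["-1", "0", "1"]

Dimensional matrix (L×T×M by X1×X2×X3):
  L: [ 1  0  1]
  T: [ 1  1  1]
  M: [ 0  1  0]
Row reduction gives pivot columns X1,X2; rank = 2
Repeat: X1,X2; free: X3
RREF:
  r0: [   1    0    1]
  r1: [   0    1    0]
  r2: [   0    0    0]
Fix exponent of X3 at 1; solve each RREF row for its pivot's exponent:
  r0: exp(X1) + (1)·1 = 0 ⇒ exp(X1) = -1
  r1: exp(X2) + (0)·1 = 0 ⇒ exp(X2) = 0
Π_1 = X1^-1 · X3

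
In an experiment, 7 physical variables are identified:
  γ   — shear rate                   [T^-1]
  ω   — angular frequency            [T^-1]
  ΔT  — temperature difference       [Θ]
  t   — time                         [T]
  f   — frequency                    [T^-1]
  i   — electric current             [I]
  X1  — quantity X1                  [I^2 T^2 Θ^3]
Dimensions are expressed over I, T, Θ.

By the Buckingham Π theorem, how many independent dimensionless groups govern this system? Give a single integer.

Dimensional matrix (I×T×Θ by γ×ω×ΔT×t×f×i×X1):
  I: [ 0  0  0  0  0  1  2]
  T: [-1 -1  0  1 -1  0  2]
  Θ: [ 0  0  1  0  0  0  3]
Row reduction gives pivot columns γ,ΔT,i; rank = 3
n=7, r=3 ⇒ 4 dimensionless groups

4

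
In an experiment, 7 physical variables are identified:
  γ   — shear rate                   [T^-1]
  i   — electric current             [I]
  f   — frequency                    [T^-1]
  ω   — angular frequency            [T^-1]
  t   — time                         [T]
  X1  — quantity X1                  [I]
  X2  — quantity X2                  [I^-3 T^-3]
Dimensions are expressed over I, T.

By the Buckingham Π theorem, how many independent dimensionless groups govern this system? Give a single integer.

5

Write exponents as rows I,T / cols γ,i,f,ω,t,X1,X2:
  I: [ 0  1  0  0  0  1 -3]
  T: [-1  0 -1 -1  1  0 -3]
Row reduction gives pivot columns γ,i; rank = 2
Π count = n − r = 7 − 2 = 5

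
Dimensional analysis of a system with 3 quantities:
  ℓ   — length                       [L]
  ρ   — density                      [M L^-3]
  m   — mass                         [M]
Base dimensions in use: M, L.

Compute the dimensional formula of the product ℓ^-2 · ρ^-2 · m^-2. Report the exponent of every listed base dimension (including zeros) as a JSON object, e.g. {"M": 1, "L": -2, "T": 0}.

Write exponents as rows M,L / cols ℓ,ρ,m:
  M: [ 0  1  1]
  L: [ 1 -3  0]
  [M]: (-2)·0+(-2)·1+(-2)·1 = -4
  [L]: (-2)·1+(-2)·-3+(-2)·0 = 4
⇒ M^-4 L^4

{"M": -4, "L": 4}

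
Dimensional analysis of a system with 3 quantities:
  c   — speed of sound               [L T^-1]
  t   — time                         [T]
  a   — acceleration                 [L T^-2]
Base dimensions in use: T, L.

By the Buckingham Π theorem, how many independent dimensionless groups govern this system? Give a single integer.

1

Exponent matrix [T,L] × [c,t,a]:
  T: [-1  1 -2]
  L: [ 1  0  1]
RREF → pivots at {c,t} ⇒ r = 2
n=3, r=2 ⇒ 1 dimensionless group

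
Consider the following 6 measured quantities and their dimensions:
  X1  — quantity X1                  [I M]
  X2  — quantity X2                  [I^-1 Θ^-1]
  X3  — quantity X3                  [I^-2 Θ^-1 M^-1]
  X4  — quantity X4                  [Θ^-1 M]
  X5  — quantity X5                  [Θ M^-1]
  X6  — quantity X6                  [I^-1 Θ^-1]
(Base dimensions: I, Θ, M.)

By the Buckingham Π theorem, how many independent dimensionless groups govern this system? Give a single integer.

4

Dimensional matrix (I×Θ×M by X1×X2×X3×X4×X5×X6):
  I: [ 1 -1 -2  0  0 -1]
  Θ: [ 0 -1 -1 -1  1 -1]
  M: [ 1  0 -1  1 -1  0]
RREF → pivots at {X1,X2} ⇒ r = 2
6 vars − rank 2 = 4 Π groups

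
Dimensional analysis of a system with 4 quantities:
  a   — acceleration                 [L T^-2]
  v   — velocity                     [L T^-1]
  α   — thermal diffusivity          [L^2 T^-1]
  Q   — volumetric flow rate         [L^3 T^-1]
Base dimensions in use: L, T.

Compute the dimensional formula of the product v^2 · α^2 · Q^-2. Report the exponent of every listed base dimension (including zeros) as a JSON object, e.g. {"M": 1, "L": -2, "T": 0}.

{"L": 0, "T": -2}

Dimensional matrix (L×T by a×v×α×Q):
  L: [ 1  1  2  3]
  T: [-2 -1 -1 -1]
  [L]: (2)·1+(2)·2+(-2)·3 = 0
  [T]: (2)·-1+(2)·-1+(-2)·-1 = -2
⇒ T^-2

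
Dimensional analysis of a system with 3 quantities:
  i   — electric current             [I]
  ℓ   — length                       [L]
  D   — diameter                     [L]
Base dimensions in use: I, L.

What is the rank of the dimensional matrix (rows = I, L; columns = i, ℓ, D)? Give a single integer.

Exponent matrix [I,L] × [i,ℓ,D]:
  I: [ 1  0  0]
  L: [ 0  1  1]
Echelon form has 2 nonzero rows (pivots: i,ℓ)

2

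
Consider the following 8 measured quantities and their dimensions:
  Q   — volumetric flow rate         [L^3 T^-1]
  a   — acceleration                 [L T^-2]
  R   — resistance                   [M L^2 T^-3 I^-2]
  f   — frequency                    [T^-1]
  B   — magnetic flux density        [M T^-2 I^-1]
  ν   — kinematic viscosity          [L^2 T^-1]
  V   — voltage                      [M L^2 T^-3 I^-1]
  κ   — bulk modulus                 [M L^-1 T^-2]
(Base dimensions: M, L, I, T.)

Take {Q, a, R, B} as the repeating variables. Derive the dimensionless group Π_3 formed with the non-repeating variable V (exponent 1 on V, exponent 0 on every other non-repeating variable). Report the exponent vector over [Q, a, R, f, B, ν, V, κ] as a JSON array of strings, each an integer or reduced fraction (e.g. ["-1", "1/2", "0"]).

["-3/5", "-1/5", "0", "0", "-1", "0", "1", "0"]

Dimensional matrix (M×L×I×T by Q×a×R×f×B×ν×V×κ):
  M: [ 0  0  1  0  1  0  1  1]
  L: [ 3  1  2  0  0  2  2 -1]
  I: [ 0  0 -2  0 -1  0 -1  0]
  T: [-1 -2 -3 -1 -2 -1 -3 -2]
Echelon form has 4 nonzero rows (pivots: Q,a,R,B)
Pivot set = {Q,a,R,B}, free = {f,ν,V,κ}
RREF:
  r0: [   1    0    0 -1/5    0  3/5  3/5  1/5]
  r1: [   0    1    0  3/5    0  1/5  1/5  2/5]
  r2: [   0    0    1    0    0    0    0   -1]
  r3: [   0    0    0    0    1    0    1    2]
Fix exponent of V at 1, f at 0, ν at 0, κ at 0; solve each RREF row for its pivot's exponent:
  r0: exp(Q) + (3/5)·1 = 0 ⇒ exp(Q) = -3/5
  r1: exp(a) + (1/5)·1 = 0 ⇒ exp(a) = -1/5
  r2: exp(R) + (0)·1 = 0 ⇒ exp(R) = 0
  r3: exp(B) + (1)·1 = 0 ⇒ exp(B) = -1
Π_3 = Q^(-3/5) · a^(-1/5) · B^-1 · V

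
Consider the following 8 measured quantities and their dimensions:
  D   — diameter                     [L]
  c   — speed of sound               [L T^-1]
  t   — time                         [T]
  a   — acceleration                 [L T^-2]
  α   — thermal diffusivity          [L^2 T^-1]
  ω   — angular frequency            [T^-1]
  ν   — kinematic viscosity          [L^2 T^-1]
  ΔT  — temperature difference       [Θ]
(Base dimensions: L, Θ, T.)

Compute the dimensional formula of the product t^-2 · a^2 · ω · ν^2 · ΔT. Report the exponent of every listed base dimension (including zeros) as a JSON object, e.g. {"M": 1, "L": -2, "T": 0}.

{"L": 6, "Θ": 1, "T": -9}

Exponent matrix [L,Θ,T] × [D,c,t,a,α,ω,ν,ΔT]:
  L: [ 1  1  0  1  2  0  2  0]
  Θ: [ 0  0  0  0  0  0  0  1]
  T: [ 0 -1  1 -2 -1 -1 -1  0]
  [L]: (-2)·0+(2)·1+(1)·0+(2)·2+(1)·0 = 6
  [Θ]: (-2)·0+(2)·0+(1)·0+(2)·0+(1)·1 = 1
  [T]: (-2)·1+(2)·-2+(1)·-1+(2)·-1+(1)·0 = -9
⇒ L^6 Θ T^-9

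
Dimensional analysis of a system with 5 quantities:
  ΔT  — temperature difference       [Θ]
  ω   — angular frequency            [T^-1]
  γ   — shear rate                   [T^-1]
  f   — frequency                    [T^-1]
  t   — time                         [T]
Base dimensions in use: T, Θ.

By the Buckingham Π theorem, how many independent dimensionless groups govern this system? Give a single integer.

3

Dimensional matrix (T×Θ by ΔT×ω×γ×f×t):
  T: [ 0 -1 -1 -1  1]
  Θ: [ 1  0  0  0  0]
Row reduction gives pivot columns ΔT,ω; rank = 2
Π count = n − r = 5 − 2 = 3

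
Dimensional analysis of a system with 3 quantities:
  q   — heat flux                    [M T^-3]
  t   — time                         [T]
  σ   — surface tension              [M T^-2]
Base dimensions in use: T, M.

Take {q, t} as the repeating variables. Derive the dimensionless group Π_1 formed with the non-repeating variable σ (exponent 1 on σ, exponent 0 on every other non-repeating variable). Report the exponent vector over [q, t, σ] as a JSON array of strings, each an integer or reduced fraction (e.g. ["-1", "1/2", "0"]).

["-1", "-1", "1"]

Exponent matrix [T,M] × [q,t,σ]:
  T: [-3  1 -2]
  M: [ 1  0  1]
Row reduction gives pivot columns q,t; rank = 2
Repeat: q,t; free: σ
RREF:
  r0: [   1    0    1]
  r1: [   0    1    1]
Fix exponent of σ at 1; solve each RREF row for its pivot's exponent:
  r0: exp(q) + (1)·1 = 0 ⇒ exp(q) = -1
  r1: exp(t) + (1)·1 = 0 ⇒ exp(t) = -1
Π_1 = q^-1 · t^-1 · σ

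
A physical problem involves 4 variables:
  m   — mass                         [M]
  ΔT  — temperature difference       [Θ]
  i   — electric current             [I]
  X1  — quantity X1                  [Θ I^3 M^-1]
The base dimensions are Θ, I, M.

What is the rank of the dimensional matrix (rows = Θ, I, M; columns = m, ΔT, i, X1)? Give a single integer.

Dimensional matrix (Θ×I×M by m×ΔT×i×X1):
  Θ: [ 0  1  0  1]
  I: [ 0  0  1  3]
  M: [ 1  0  0 -1]
Echelon form has 3 nonzero rows (pivots: m,ΔT,i)

3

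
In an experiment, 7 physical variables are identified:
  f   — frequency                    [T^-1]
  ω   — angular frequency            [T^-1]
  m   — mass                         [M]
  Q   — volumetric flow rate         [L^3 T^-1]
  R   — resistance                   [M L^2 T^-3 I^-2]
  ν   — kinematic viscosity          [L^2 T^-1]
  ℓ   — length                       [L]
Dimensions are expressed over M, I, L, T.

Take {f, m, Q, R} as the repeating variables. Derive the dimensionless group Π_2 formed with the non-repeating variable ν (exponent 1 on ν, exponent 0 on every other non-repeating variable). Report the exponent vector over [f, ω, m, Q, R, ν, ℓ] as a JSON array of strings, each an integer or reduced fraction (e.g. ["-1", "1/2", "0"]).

["-1/3", "0", "0", "-2/3", "0", "1", "0"]

Write exponents as rows M,I,L,T / cols f,ω,m,Q,R,ν,ℓ:
  M: [ 0  0  1  0  1  0  0]
  I: [ 0  0  0  0 -2  0  0]
  L: [ 0  0  0  3  2  2  1]
  T: [-1 -1  0 -1 -3 -1  0]
RREF → pivots at {f,m,Q,R} ⇒ r = 4
Pivot set = {f,m,Q,R}, free = {ω,ν,ℓ}
RREF:
  r0: [   1    1    0    0    0  1/3 -1/3]
  r1: [   0    0    1    0    0    0    0]
  r2: [   0    0    0    1    0  2/3  1/3]
  r3: [   0    0    0    0    1    0    0]
Fix exponent of ν at 1, ω at 0, ℓ at 0; solve each RREF row for its pivot's exponent:
  r0: exp(f) + (1/3)·1 = 0 ⇒ exp(f) = -1/3
  r1: exp(m) + (0)·1 = 0 ⇒ exp(m) = 0
  r2: exp(Q) + (2/3)·1 = 0 ⇒ exp(Q) = -2/3
  r3: exp(R) + (0)·1 = 0 ⇒ exp(R) = 0
Π_2 = f^(-1/3) · Q^(-2/3) · ν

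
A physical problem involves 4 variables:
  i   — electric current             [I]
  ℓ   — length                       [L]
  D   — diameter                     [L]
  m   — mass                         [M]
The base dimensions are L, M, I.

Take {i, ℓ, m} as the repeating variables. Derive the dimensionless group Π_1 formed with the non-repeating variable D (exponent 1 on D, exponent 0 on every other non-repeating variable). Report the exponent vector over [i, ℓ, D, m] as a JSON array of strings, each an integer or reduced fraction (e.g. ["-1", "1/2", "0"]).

["0", "-1", "1", "0"]

Exponent matrix [L,M,I] × [i,ℓ,D,m]:
  L: [ 0  1  1  0]
  M: [ 0  0  0  1]
  I: [ 1  0  0  0]
RREF → pivots at {i,ℓ,m} ⇒ r = 3
Pivot set = {i,ℓ,m}, free = {D}
RREF:
  r0: [   1    0    0    0]
  r1: [   0    1    1    0]
  r2: [   0    0    0    1]
Fix exponent of D at 1; solve each RREF row for its pivot's exponent:
  r0: exp(i) + (0)·1 = 0 ⇒ exp(i) = 0
  r1: exp(ℓ) + (1)·1 = 0 ⇒ exp(ℓ) = -1
  r2: exp(m) + (0)·1 = 0 ⇒ exp(m) = 0
Π_1 = ℓ^-1 · D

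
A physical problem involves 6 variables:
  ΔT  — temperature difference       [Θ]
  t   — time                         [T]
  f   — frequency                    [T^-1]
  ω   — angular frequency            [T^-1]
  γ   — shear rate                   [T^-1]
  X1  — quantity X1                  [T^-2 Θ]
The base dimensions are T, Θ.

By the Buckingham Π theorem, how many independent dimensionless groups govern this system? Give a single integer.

4

Exponent matrix [T,Θ] × [ΔT,t,f,ω,γ,X1]:
  T: [ 0  1 -1 -1 -1 -2]
  Θ: [ 1  0  0  0  0  1]
Row reduction gives pivot columns ΔT,t; rank = 2
6 vars − rank 2 = 4 Π groups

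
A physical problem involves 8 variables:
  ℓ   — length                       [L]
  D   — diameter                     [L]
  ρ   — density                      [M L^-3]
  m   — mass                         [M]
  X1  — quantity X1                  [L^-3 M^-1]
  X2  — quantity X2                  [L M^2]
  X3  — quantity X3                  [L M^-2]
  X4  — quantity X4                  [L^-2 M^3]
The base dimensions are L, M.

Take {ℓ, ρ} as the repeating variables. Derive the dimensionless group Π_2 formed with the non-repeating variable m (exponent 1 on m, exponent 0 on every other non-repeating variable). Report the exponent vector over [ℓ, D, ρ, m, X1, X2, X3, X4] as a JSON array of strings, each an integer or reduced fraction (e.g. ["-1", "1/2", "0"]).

Dimensional matrix (L×M by ℓ×D×ρ×m×X1×X2×X3×X4):
  L: [ 1  1 -3  0 -3  1  1 -2]
  M: [ 0  0  1  1 -1  2 -2  3]
RREF → pivots at {ℓ,ρ} ⇒ r = 2
Pivot set = {ℓ,ρ}, free = {D,m,X1,X2,X3,X4}
RREF:
  r0: [   1    1    0    3   -6    7   -5    7]
  r1: [   0    0    1    1   -1    2   -2    3]
Fix exponent of m at 1, D at 0, X1 at 0, X2 at 0, X3 at 0, X4 at 0; solve each RREF row for its pivot's exponent:
  r0: exp(ℓ) + (3)·1 = 0 ⇒ exp(ℓ) = -3
  r1: exp(ρ) + (1)·1 = 0 ⇒ exp(ρ) = -1
Π_2 = ℓ^-3 · ρ^-1 · m

["-3", "0", "-1", "1", "0", "0", "0", "0"]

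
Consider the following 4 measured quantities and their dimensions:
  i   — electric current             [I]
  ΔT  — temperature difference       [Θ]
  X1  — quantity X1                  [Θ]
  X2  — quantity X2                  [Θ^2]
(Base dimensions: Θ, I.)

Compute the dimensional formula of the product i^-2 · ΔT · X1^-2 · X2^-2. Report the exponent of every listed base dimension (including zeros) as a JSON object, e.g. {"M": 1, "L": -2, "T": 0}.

Dimensional matrix (Θ×I by i×ΔT×X1×X2):
  Θ: [ 0  1  1  2]
  I: [ 1  0  0  0]
  [Θ]: (-2)·0+(1)·1+(-2)·1+(-2)·2 = -5
  [I]: (-2)·1+(1)·0+(-2)·0+(-2)·0 = -2
⇒ Θ^-5 I^-2

{"Θ": -5, "I": -2}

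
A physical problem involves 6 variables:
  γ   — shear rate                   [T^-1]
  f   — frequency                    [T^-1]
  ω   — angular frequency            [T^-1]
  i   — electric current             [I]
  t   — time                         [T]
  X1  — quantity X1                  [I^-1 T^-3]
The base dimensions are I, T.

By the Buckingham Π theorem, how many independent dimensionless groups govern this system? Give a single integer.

4

Write exponents as rows I,T / cols γ,f,ω,i,t,X1:
  I: [ 0  0  0  1  0 -1]
  T: [-1 -1 -1  0  1 -3]
Echelon form has 2 nonzero rows (pivots: γ,i)
Π count = n − r = 6 − 2 = 4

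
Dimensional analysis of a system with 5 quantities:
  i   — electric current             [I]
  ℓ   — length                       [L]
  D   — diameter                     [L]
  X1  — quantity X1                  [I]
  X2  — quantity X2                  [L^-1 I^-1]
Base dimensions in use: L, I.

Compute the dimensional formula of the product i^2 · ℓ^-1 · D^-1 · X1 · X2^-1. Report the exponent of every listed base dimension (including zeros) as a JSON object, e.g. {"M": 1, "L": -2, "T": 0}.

Write exponents as rows L,I / cols i,ℓ,D,X1,X2:
  L: [ 0  1  1  0 -1]
  I: [ 1  0  0  1 -1]
  [L]: (2)·0+(-1)·1+(-1)·1+(1)·0+(-1)·-1 = -1
  [I]: (2)·1+(-1)·0+(-1)·0+(1)·1+(-1)·-1 = 4
⇒ L^-1 I^4

{"L": -1, "I": 4}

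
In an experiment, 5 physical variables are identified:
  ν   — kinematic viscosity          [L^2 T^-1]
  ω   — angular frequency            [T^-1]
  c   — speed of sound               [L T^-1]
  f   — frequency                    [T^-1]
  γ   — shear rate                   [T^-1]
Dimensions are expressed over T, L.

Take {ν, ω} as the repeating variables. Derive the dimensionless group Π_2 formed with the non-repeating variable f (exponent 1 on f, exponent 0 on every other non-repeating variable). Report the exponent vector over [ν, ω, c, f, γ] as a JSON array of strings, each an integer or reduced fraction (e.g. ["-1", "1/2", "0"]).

Dimensional matrix (T×L by ν×ω×c×f×γ):
  T: [-1 -1 -1 -1 -1]
  L: [ 2  0  1  0  0]
Row reduction gives pivot columns ν,ω; rank = 2
Repeat: ν,ω; free: c,f,γ
RREF:
  r0: [   1    0  1/2    0    0]
  r1: [   0    1  1/2    1    1]
Fix exponent of f at 1, c at 0, γ at 0; solve each RREF row for its pivot's exponent:
  r0: exp(ν) + (0)·1 = 0 ⇒ exp(ν) = 0
  r1: exp(ω) + (1)·1 = 0 ⇒ exp(ω) = -1
Π_2 = ω^-1 · f

["0", "-1", "0", "1", "0"]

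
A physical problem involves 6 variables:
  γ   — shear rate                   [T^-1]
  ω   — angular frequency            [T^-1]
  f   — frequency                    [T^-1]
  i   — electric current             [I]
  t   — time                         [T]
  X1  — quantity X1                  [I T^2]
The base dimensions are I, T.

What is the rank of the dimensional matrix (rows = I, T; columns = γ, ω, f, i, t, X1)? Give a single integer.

Dimensional matrix (I×T by γ×ω×f×i×t×X1):
  I: [ 0  0  0  1  0  1]
  T: [-1 -1 -1  0  1  2]
Echelon form has 2 nonzero rows (pivots: γ,i)

2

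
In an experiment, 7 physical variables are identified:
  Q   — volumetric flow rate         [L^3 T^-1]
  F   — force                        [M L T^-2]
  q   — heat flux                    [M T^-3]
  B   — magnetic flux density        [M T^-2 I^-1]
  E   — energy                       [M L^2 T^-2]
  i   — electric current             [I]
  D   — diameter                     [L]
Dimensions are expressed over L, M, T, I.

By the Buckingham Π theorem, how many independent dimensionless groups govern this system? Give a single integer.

Dimensional matrix (L×M×T×I by Q×F×q×B×E×i×D):
  L: [ 3  1  0  0  2  0  1]
  M: [ 0  1  1  1  1  0  0]
  T: [-1 -2 -3 -2 -2  0  0]
  I: [ 0  0  0 -1  0  1  0]
Row reduction gives pivot columns Q,F,q,B; rank = 4
7 vars − rank 4 = 3 Π groups

3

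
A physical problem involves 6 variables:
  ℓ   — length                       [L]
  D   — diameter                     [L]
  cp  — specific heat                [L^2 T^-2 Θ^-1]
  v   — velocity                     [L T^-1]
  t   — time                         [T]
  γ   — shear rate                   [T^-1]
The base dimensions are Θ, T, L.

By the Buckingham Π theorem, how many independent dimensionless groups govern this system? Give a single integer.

3

Dimensional matrix (Θ×T×L by ℓ×D×cp×v×t×γ):
  Θ: [ 0  0 -1  0  0  0]
  T: [ 0  0 -2 -1  1 -1]
  L: [ 1  1  2  1  0  0]
Echelon form has 3 nonzero rows (pivots: ℓ,cp,v)
Π count = n − r = 6 − 3 = 3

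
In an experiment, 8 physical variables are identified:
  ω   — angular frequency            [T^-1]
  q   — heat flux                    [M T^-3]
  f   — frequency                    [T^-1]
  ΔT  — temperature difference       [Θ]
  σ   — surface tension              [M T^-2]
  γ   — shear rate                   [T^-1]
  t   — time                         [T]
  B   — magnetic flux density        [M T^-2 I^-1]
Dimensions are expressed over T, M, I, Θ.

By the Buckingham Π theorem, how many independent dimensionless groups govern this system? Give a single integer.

Write exponents as rows T,M,I,Θ / cols ω,q,f,ΔT,σ,γ,t,B:
  T: [-1 -3 -1  0 -2 -1  1 -2]
  M: [ 0  1  0  0  1  0  0  1]
  I: [ 0  0  0  0  0  0  0 -1]
  Θ: [ 0  0  0  1  0  0  0  0]
RREF → pivots at {ω,q,ΔT,B} ⇒ r = 4
n=8, r=4 ⇒ 4 dimensionless groups

4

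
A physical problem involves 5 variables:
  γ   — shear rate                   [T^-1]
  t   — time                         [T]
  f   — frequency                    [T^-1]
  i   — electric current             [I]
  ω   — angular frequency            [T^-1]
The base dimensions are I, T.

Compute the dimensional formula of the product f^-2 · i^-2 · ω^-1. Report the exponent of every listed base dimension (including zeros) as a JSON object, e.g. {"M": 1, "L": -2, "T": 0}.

Dimensional matrix (I×T by γ×t×f×i×ω):
  I: [ 0  0  0  1  0]
  T: [-1  1 -1  0 -1]
  [I]: (-2)·0+(-2)·1+(-1)·0 = -2
  [T]: (-2)·-1+(-2)·0+(-1)·-1 = 3
⇒ I^-2 T^3

{"I": -2, "T": 3}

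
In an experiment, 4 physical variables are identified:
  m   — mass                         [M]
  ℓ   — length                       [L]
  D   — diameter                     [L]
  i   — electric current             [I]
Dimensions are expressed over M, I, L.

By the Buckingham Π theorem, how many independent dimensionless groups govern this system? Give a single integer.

1

Dimensional matrix (M×I×L by m×ℓ×D×i):
  M: [ 1  0  0  0]
  I: [ 0  0  0  1]
  L: [ 0  1  1  0]
Row reduction gives pivot columns m,ℓ,i; rank = 3
4 vars − rank 3 = 1 Π group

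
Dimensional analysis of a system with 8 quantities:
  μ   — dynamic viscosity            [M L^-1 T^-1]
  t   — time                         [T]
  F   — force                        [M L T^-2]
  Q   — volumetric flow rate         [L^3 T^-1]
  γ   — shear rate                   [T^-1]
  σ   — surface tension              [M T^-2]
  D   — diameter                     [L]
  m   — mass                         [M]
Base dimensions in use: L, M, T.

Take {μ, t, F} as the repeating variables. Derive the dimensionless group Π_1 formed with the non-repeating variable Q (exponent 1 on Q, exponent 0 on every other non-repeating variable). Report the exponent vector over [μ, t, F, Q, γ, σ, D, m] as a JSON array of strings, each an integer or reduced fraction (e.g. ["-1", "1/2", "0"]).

["3/2", "-1/2", "-3/2", "1", "0", "0", "0", "0"]

Dimensional matrix (L×M×T by μ×t×F×Q×γ×σ×D×m):
  L: [-1  0  1  3  0  0  1  0]
  M: [ 1  0  1  0  0  1  0  1]
  T: [-1  1 -2 -1 -1 -2  0  0]
Echelon form has 3 nonzero rows (pivots: μ,t,F)
Pivot set = {μ,t,F}, free = {Q,γ,σ,D,m}
RREF:
  r0: [   1    0    0 -3/2    0  1/2 -1/2  1/2]
  r1: [   0    1    0  1/2   -1 -1/2  1/2  3/2]
  r2: [   0    0    1  3/2    0  1/2  1/2  1/2]
Fix exponent of Q at 1, γ at 0, σ at 0, D at 0, m at 0; solve each RREF row for its pivot's exponent:
  r0: exp(μ) + (-3/2)·1 = 0 ⇒ exp(μ) = 3/2
  r1: exp(t) + (1/2)·1 = 0 ⇒ exp(t) = -1/2
  r2: exp(F) + (3/2)·1 = 0 ⇒ exp(F) = -3/2
Π_1 = μ^(3/2) · t^(-1/2) · F^(-3/2) · Q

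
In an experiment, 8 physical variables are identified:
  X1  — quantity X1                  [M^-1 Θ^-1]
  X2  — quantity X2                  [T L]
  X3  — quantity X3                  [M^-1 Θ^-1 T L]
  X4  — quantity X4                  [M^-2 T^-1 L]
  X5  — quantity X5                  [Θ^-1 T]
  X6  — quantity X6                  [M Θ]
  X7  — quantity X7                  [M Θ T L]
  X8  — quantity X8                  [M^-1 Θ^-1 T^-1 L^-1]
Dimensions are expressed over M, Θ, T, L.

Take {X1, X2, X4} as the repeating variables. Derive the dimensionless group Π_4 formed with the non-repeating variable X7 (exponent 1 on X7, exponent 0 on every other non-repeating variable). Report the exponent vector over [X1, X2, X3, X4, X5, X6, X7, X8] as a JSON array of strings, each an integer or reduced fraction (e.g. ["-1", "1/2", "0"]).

Write exponents as rows M,Θ,T,L / cols X1,X2,X3,X4,X5,X6,X7,X8:
  M: [-1  0 -1 -2  0  1  1 -1]
  Θ: [-1  0 -1  0 -1  1  1 -1]
  T: [ 0  1  1 -1  1  0  1 -1]
  L: [ 0  1  1  1  0  0  1 -1]
Row reduction gives pivot columns X1,X2,X4; rank = 3
Pivot set = {X1,X2,X4}, free = {X3,X5,X6,X7,X8}
RREF:
  r0: [   1    0    1    0    1   -1   -1    1]
  r1: [   0    1    1    0  1/2    0    1   -1]
  r2: [   0    0    0    1 -1/2    0    0    0]
  r3: [   0    0    0    0    0    0    0    0]
Fix exponent of X7 at 1, X3 at 0, X5 at 0, X6 at 0, X8 at 0; solve each RREF row for its pivot's exponent:
  r0: exp(X1) + (-1)·1 = 0 ⇒ exp(X1) = 1
  r1: exp(X2) + (1)·1 = 0 ⇒ exp(X2) = -1
  r2: exp(X4) + (0)·1 = 0 ⇒ exp(X4) = 0
Π_4 = X1 · X2^-1 · X7

["1", "-1", "0", "0", "0", "0", "1", "0"]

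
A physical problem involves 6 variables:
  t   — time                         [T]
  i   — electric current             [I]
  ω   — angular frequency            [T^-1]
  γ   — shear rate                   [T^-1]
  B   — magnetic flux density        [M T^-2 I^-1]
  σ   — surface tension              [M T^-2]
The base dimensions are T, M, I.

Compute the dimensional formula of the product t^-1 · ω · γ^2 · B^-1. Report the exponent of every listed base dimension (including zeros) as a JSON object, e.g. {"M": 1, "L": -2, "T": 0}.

Dimensional matrix (T×M×I by t×i×ω×γ×B×σ):
  T: [ 1  0 -1 -1 -2 -2]
  M: [ 0  0  0  0  1  1]
  I: [ 0  1  0  0 -1  0]
  [T]: (-1)·1+(1)·-1+(2)·-1+(-1)·-2 = -2
  [M]: (-1)·0+(1)·0+(2)·0+(-1)·1 = -1
  [I]: (-1)·0+(1)·0+(2)·0+(-1)·-1 = 1
⇒ T^-2 M^-1 I

{"T": -2, "M": -1, "I": 1}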